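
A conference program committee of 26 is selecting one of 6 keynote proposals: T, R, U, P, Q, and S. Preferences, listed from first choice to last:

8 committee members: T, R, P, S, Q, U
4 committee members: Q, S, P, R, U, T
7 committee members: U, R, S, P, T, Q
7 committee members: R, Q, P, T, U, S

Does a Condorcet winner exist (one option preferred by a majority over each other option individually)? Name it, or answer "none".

R

R vs T: 18–8 for R.
R vs U: 19–7 for R.
R vs P: 22–4 for R.
R vs Q: 22–4 for R.
R vs S: 22–4 for R.
R beats every other option head-to-head.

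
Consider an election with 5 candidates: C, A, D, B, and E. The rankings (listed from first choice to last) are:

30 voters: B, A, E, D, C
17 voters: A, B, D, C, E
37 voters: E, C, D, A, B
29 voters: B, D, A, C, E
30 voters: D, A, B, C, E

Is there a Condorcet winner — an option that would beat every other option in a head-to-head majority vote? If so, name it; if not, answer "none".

none

Checking pairwise contests:
A beats C 106–37.
D beats A 96–47.
B beats D 76–67.
A beats B 84–59.
C beats E 76–67.
Every option loses at least one head-to-head, so there is no Condorcet winner.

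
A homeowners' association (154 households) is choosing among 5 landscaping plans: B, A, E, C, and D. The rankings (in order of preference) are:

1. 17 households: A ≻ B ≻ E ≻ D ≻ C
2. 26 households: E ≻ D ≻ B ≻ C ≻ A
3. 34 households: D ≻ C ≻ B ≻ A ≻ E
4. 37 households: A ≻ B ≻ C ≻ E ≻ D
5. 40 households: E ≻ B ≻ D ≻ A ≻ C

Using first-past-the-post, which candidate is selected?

E

First-place votes: B 0, A 54, E 66, C 0, D 34.
E has the most first-place votes.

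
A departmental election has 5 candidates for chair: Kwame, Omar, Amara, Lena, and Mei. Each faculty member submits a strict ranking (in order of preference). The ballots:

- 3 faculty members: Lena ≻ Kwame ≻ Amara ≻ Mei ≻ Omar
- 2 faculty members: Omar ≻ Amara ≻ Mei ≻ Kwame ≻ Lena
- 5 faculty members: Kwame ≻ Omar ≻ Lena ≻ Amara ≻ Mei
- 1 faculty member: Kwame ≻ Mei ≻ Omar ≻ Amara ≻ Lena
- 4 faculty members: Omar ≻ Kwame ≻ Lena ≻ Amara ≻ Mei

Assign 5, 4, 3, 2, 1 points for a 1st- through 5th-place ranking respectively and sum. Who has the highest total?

Kwame: 3·4 + 2·2 + 5·5 + 1·5 + 4·4 = 62
Omar: 3·1 + 2·5 + 5·4 + 1·3 + 4·5 = 56
Amara: 3·3 + 2·4 + 5·2 + 1·2 + 4·2 = 37
Lena: 3·5 + 2·1 + 5·3 + 1·1 + 4·3 = 45
Mei: 3·2 + 2·3 + 5·1 + 1·4 + 4·1 = 25
Kwame has the highest Borda score (62).

Kwame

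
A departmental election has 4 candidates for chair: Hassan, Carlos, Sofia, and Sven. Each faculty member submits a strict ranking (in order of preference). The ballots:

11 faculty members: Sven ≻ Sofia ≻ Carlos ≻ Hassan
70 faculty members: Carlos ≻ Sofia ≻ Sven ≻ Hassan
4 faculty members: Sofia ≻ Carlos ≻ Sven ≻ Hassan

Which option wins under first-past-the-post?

First-place votes: Hassan 0, Carlos 70, Sofia 4, Sven 11.
Carlos has the most first-place votes.

Carlos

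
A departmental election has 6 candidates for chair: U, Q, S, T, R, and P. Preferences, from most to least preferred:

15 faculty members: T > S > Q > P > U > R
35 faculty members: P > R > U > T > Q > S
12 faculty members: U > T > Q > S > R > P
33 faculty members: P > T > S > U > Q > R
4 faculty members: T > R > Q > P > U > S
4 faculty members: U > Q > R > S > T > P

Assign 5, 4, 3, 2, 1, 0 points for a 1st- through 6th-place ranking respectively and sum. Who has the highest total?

U: 15·1 + 35·3 + 12·5 + 33·2 + 4·1 + 4·5 = 270
Q: 15·3 + 35·1 + 12·3 + 33·1 + 4·3 + 4·4 = 177
S: 15·4 + 35·0 + 12·2 + 33·3 + 4·0 + 4·2 = 191
T: 15·5 + 35·2 + 12·4 + 33·4 + 4·5 + 4·1 = 349
R: 15·0 + 35·4 + 12·1 + 33·0 + 4·4 + 4·3 = 180
P: 15·2 + 35·5 + 12·0 + 33·5 + 4·2 + 4·0 = 378
P has the highest Borda score (378).

P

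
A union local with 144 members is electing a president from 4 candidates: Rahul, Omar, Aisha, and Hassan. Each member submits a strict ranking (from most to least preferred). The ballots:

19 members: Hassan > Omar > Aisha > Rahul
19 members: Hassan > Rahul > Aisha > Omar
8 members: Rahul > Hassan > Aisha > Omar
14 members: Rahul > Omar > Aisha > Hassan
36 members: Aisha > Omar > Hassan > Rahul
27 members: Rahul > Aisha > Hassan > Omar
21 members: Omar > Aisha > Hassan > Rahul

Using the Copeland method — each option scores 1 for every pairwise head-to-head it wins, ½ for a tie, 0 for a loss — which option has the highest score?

Aisha

Rahul: loses to Omar, Aisha, and Hassan → score 0.
Omar: beats Rahul; loses to Aisha and Hassan → score 1.
Aisha: beats Rahul, Omar, and Hassan → score 3.
Hassan: beats Rahul and Omar; loses to Aisha → score 2.
Aisha has the best pairwise record.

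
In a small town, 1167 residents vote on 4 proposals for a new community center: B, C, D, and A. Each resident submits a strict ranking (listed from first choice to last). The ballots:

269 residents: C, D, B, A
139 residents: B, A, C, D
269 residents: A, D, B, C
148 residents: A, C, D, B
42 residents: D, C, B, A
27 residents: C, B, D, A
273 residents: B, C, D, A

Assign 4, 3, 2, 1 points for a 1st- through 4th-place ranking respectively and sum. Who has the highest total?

C

B: 269·2 + 139·4 + 269·2 + 148·1 + 42·2 + 27·3 + 273·4 = 3037
C: 269·4 + 139·2 + 269·1 + 148·3 + 42·3 + 27·4 + 273·3 = 3120
D: 269·3 + 139·1 + 269·3 + 148·2 + 42·4 + 27·2 + 273·2 = 2817
A: 269·1 + 139·3 + 269·4 + 148·4 + 42·1 + 27·1 + 273·1 = 2696
C has the highest Borda score (3120).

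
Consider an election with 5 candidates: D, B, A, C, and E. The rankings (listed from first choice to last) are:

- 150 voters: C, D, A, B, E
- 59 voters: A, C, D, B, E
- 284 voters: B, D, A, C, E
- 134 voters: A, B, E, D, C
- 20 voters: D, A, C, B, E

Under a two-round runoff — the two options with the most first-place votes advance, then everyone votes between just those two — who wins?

A

Round 1 first-place votes: D 20, B 284, A 193, C 150, E 0.
B and A advance.
Runoff: B is preferred to A by 284 voters; A by 363.
A wins the runoff.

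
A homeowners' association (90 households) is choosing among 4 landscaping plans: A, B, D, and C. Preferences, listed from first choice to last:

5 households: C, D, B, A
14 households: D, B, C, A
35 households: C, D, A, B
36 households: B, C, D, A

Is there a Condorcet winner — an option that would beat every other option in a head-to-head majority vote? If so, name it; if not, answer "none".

Checking pairwise contests:
B beats A 55–35.
D beats B 54–36.
C beats D 76–14.
B beats C 50–40.
Every option loses at least one head-to-head, so there is no Condorcet winner.

none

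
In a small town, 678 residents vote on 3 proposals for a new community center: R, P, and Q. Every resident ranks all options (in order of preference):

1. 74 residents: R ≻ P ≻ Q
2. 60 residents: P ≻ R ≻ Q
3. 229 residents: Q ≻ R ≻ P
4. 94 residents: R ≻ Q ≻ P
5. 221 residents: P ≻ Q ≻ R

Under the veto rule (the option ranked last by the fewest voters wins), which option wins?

Last-place votes: R 221, P 323, Q 134.
Q is ranked last by the fewest voters, so Q wins.

Q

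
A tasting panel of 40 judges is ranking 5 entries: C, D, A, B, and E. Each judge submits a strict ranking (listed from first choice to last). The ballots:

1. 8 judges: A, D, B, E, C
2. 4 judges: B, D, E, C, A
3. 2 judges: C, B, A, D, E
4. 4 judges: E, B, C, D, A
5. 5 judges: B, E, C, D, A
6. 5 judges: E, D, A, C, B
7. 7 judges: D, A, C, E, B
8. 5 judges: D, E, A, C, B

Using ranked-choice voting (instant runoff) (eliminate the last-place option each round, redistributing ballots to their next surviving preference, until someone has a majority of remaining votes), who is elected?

D

Round 1: C 2, D 12, A 8, B 9, E 9. Eliminate C.
Round 2: D 12, A 8, B 11, E 9. Eliminate A.
Round 3: D 20, B 11, E 9. Eliminate E.
Round 4: D 25, B 15. D has a majority.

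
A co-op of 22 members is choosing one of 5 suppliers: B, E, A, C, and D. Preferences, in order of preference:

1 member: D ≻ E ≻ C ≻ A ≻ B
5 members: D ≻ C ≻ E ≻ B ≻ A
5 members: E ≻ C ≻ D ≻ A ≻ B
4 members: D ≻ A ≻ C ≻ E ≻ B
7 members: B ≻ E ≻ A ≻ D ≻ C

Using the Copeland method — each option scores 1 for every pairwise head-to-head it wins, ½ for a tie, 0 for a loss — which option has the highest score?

B: beats A; loses to E, C, and D → score 1.
E: beats B, A, C, and D → score 4.
A: ties C; loses to B, E, and D → score 0.5.
C: beats B; ties A; loses to E and D → score 1.5.
D: beats B, A, and C; loses to E → score 3.
E has the best pairwise record.

E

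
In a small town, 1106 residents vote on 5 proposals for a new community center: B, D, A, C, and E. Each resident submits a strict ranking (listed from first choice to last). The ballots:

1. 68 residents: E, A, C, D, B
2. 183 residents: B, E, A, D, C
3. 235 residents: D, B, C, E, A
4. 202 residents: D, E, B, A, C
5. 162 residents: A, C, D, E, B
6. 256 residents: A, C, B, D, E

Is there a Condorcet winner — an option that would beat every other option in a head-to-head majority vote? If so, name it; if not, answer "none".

none

Checking pairwise contests:
D beats B 667–439.
A beats D 669–437.
B beats A 620–486.
B beats C 620–486.
B beats E 674–432.
Every option loses at least one head-to-head, so there is no Condorcet winner.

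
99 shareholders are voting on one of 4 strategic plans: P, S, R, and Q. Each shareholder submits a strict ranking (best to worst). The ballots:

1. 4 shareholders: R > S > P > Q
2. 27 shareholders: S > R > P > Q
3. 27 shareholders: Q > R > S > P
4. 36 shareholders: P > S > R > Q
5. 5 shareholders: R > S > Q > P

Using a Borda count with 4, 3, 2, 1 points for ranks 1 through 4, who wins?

P: 4·2 + 27·2 + 27·1 + 36·4 + 5·1 = 238
S: 4·3 + 27·4 + 27·2 + 36·3 + 5·3 = 297
R: 4·4 + 27·3 + 27·3 + 36·2 + 5·4 = 270
Q: 4·1 + 27·1 + 27·4 + 36·1 + 5·2 = 185
S has the highest Borda score (297).

S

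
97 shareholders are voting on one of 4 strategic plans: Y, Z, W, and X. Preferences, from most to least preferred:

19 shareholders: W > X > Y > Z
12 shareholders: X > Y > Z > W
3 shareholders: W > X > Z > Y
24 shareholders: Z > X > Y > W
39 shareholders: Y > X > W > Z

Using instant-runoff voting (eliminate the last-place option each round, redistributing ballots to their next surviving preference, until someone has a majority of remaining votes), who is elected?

Round 1: Y 39, Z 24, W 22, X 12. Eliminate X.
Round 2: Y 51, Z 24, W 22. Y has a majority.

Y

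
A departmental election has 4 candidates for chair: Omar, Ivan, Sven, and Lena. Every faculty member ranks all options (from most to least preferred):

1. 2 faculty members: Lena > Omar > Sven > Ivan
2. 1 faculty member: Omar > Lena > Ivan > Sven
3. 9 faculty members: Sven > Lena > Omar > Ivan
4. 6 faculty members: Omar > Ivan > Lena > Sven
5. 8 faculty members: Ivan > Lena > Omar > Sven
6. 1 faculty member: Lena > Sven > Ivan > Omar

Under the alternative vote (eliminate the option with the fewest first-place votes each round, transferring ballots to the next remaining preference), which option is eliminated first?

Round 1: Omar 7, Ivan 8, Sven 9, Lena 3. Eliminate Lena.

Lena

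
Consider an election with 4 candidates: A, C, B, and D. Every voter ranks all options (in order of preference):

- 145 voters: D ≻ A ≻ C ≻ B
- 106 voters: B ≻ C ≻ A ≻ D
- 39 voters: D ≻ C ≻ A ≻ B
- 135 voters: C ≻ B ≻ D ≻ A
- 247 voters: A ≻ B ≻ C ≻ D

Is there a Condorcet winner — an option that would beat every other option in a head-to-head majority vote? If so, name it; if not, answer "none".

A vs C: 392–280 for A.
A vs B: 431–241 for A.
A vs D: 353–319 for A.
A beats every other option head-to-head.

A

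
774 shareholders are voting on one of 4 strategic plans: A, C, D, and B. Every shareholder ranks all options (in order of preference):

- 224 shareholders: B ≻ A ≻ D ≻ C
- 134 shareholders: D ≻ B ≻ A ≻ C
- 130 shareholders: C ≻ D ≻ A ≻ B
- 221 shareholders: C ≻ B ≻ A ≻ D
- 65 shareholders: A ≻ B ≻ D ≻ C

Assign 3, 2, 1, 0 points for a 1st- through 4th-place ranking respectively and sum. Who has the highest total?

B

A: 224·2 + 134·1 + 130·1 + 221·1 + 65·3 = 1128
C: 224·0 + 134·0 + 130·3 + 221·3 + 65·0 = 1053
D: 224·1 + 134·3 + 130·2 + 221·0 + 65·1 = 951
B: 224·3 + 134·2 + 130·0 + 221·2 + 65·2 = 1512
B has the highest Borda score (1512).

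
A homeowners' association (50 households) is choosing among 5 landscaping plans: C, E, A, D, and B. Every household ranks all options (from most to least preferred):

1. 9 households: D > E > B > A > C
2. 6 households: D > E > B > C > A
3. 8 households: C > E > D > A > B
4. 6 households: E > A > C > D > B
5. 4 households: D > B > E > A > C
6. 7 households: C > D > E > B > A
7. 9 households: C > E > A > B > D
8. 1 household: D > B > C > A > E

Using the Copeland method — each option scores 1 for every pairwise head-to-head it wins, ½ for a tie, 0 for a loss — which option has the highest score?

C

C: beats A, D, and B; ties E → score 3.5.
E: beats A and B; ties C; loses to D → score 2.5.
A: loses to C, E, D, and B → score 0.
D: beats E, A, and B; loses to C → score 3.
B: beats A; loses to C, E, and D → score 1.
C has the best pairwise record.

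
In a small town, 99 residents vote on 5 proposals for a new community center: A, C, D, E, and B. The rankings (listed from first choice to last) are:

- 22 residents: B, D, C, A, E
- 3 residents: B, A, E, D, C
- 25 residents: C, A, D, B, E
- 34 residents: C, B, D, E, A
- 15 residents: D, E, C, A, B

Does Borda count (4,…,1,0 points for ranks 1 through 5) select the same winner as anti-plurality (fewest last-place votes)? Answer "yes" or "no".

Borda — scores: A 121, C 310, D 247, E 85, B 227. Winner: C.
Anti-plurality — last-place votes: A 34, C 3, D 0, E 47, B 15. Winner: D.
The two methods disagree.

no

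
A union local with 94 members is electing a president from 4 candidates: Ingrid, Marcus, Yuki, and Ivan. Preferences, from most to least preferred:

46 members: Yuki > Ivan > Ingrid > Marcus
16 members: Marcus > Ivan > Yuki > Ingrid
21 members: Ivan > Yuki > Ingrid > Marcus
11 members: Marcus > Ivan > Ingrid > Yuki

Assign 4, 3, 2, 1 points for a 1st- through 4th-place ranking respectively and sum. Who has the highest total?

Ingrid: 46·2 + 16·1 + 21·2 + 11·2 = 172
Marcus: 46·1 + 16·4 + 21·1 + 11·4 = 175
Yuki: 46·4 + 16·2 + 21·3 + 11·1 = 290
Ivan: 46·3 + 16·3 + 21·4 + 11·3 = 303
Ivan has the highest Borda score (303).

Ivan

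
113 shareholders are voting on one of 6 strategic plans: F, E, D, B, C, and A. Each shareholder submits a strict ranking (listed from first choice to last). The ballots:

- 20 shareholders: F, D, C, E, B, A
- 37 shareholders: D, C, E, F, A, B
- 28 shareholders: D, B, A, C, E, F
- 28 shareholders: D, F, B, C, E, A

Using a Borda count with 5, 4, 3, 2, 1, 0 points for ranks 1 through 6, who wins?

F: 20·5 + 37·2 + 28·0 + 28·4 = 286
E: 20·2 + 37·3 + 28·1 + 28·1 = 207
D: 20·4 + 37·5 + 28·5 + 28·5 = 545
B: 20·1 + 37·0 + 28·4 + 28·3 = 216
C: 20·3 + 37·4 + 28·2 + 28·2 = 320
A: 20·0 + 37·1 + 28·3 + 28·0 = 121
D has the highest Borda score (545).

D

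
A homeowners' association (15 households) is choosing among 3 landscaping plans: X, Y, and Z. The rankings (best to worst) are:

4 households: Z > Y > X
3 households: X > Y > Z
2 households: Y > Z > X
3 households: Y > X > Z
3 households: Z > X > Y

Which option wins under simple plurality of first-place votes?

First-place votes: X 3, Y 5, Z 7.
Z has the most first-place votes.

Z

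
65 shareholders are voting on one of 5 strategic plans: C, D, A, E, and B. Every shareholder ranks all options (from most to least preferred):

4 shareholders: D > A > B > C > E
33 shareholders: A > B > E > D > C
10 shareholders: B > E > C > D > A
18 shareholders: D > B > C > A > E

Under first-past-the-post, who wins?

A

First-place votes: C 0, D 22, A 33, E 0, B 10.
A has the most first-place votes.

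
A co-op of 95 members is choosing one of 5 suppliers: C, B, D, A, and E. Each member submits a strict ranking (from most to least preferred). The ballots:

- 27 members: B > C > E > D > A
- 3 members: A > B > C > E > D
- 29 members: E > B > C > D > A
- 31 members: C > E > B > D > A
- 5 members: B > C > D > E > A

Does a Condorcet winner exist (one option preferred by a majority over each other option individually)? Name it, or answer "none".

none

Checking pairwise contests:
B beats C 64–31.
E beats B 60–35.
C beats D 95–0.
C beats A 92–3.
C beats E 66–29.
Every option loses at least one head-to-head, so there is no Condorcet winner.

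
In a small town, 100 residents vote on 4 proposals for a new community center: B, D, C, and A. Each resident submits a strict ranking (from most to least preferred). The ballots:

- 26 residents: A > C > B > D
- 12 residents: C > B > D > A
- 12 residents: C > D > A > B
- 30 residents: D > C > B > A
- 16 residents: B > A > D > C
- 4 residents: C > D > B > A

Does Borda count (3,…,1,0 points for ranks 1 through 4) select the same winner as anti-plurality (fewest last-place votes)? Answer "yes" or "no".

Borda — scores: B 132, D 150, C 196, A 122. Winner: C.
Anti-plurality — last-place votes: B 12, D 26, C 16, A 46. Winner: B.
The two methods disagree.

no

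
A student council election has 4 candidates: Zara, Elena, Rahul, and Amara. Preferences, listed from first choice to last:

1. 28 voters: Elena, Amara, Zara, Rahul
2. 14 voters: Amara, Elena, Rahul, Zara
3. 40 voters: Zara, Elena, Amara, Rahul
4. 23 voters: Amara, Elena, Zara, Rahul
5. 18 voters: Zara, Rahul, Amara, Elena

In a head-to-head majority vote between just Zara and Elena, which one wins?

Elena

Voters preferring Zara to Elena: 58; preferring Elena to Zara: 65.
Elena wins the head-to-head.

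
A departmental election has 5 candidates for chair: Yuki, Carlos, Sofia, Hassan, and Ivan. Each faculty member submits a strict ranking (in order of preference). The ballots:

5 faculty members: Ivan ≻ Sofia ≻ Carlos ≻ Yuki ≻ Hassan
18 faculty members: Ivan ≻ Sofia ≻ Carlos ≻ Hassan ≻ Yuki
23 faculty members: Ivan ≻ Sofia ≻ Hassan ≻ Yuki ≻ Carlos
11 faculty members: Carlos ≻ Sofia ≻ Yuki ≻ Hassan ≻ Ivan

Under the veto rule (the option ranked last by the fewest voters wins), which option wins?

Last-place votes: Yuki 18, Carlos 23, Sofia 0, Hassan 5, Ivan 11.
Sofia is ranked last by the fewest voters, so Sofia wins.

Sofia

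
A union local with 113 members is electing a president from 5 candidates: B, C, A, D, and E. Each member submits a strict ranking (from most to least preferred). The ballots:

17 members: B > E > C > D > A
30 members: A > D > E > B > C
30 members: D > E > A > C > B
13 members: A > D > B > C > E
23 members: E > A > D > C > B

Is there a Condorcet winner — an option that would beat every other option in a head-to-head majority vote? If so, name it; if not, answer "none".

none

Checking pairwise contests:
A beats B 96–17.
B beats C 60–53.
E beats A 70–43.
A beats D 66–47.
D beats E 73–40.
Every option loses at least one head-to-head, so there is no Condorcet winner.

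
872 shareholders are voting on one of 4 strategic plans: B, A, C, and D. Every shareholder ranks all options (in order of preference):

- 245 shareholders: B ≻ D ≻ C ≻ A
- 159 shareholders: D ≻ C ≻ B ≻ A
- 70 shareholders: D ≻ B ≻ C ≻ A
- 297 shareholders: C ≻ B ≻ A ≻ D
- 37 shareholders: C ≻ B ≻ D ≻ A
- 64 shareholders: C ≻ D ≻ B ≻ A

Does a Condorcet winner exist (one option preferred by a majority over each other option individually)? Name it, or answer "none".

Checking pairwise contests:
C beats B 557–315.
B beats A 872–0.
D beats C 474–398.
B beats D 579–293.
Every option loses at least one head-to-head, so there is no Condorcet winner.

none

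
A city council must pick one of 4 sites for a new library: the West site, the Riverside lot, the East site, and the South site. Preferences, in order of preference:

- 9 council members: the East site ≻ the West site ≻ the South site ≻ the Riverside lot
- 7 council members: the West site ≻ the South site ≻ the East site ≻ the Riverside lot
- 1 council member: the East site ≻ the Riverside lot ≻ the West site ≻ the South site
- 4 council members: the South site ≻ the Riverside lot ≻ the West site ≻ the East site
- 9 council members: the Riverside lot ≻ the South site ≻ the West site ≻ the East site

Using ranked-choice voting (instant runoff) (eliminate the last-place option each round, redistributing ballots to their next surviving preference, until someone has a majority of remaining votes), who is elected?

Round 1: the West site 7, the Riverside lot 9, the East site 10, the South site 4. Eliminate the South site.
Round 2: the West site 7, the Riverside lot 13, the East site 10. Eliminate the West site.
Round 3: the Riverside lot 13, the East site 17. The East site has a majority.

the East site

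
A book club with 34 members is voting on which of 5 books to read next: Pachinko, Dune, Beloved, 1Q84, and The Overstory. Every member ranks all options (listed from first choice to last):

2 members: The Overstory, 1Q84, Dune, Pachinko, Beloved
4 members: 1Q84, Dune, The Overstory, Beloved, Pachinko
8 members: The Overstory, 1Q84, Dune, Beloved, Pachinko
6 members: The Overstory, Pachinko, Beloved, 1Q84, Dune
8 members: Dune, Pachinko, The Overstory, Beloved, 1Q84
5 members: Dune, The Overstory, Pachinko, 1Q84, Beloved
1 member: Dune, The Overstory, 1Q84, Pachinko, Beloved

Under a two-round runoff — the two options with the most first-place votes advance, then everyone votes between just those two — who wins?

Dune

Round 1 first-place votes: Pachinko 0, Dune 14, Beloved 0, 1Q84 4, The Overstory 16.
The Overstory and Dune advance.
Runoff: The Overstory is preferred to Dune by 16 voters; Dune by 18.
Dune wins the runoff.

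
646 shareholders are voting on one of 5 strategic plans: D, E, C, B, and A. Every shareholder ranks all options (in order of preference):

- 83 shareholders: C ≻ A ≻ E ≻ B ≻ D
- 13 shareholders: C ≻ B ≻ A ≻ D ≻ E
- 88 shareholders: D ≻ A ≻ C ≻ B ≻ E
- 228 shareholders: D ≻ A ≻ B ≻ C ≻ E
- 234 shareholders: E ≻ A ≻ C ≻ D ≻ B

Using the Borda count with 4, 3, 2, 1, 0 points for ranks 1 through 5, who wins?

A

D: 83·0 + 13·1 + 88·4 + 228·4 + 234·1 = 1511
E: 83·2 + 13·0 + 88·0 + 228·0 + 234·4 = 1102
C: 83·4 + 13·4 + 88·2 + 228·1 + 234·2 = 1256
B: 83·1 + 13·3 + 88·1 + 228·2 + 234·0 = 666
A: 83·3 + 13·2 + 88·3 + 228·3 + 234·3 = 1925
A has the highest Borda score (1925).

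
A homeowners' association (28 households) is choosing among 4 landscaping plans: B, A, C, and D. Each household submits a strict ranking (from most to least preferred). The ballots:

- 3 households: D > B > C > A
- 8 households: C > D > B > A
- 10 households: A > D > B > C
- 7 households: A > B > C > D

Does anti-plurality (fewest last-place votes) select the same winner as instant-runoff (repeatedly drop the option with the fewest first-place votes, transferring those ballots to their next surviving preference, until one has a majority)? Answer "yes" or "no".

Anti-plurality — last-place votes: B 0, A 11, C 10, D 7. Winner: B.
Instant-runoff — R1 B 0, A 17, C 8, D 3 (A winner). Winner: A.
The two methods disagree.

no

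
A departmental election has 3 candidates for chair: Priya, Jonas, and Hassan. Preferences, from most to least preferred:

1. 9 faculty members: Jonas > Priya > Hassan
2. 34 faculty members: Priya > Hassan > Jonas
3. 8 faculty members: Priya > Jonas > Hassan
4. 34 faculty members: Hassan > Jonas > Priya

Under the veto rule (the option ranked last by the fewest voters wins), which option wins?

Last-place votes: Priya 34, Jonas 34, Hassan 17.
Hassan is ranked last by the fewest voters, so Hassan wins.

Hassan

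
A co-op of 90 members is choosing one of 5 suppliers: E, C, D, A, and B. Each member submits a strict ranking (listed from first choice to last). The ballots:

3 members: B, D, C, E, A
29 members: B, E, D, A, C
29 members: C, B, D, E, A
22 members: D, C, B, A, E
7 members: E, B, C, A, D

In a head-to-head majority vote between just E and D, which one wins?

D

Voters preferring E to D: 36; preferring D to E: 54.
D wins the head-to-head.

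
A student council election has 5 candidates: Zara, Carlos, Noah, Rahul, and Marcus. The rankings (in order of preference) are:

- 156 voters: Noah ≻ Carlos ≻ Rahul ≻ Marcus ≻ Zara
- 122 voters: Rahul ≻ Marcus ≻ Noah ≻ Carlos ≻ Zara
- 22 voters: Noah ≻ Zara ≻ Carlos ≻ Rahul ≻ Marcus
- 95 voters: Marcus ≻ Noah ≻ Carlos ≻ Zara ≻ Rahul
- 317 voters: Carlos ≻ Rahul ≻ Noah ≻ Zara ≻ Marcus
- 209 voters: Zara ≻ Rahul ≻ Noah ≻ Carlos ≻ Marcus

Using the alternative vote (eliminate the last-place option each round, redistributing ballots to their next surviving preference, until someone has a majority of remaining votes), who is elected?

Round 1: Zara 209, Carlos 317, Noah 178, Rahul 122, Marcus 95. Eliminate Marcus.
Round 2: Zara 209, Carlos 317, Noah 273, Rahul 122. Eliminate Rahul.
Round 3: Zara 209, Carlos 317, Noah 395. Eliminate Zara.
Round 4: Carlos 317, Noah 604. Noah has a majority.

Noah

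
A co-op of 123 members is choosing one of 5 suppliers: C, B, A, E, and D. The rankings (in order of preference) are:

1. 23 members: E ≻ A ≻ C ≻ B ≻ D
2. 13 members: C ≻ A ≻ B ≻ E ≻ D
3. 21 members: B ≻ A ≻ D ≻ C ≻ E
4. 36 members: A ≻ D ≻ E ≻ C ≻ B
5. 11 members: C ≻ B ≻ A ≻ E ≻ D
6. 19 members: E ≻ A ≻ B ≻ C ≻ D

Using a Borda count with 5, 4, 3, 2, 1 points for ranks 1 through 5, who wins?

A

C: 23·3 + 13·5 + 21·2 + 36·2 + 11·5 + 19·2 = 341
B: 23·2 + 13·3 + 21·5 + 36·1 + 11·4 + 19·3 = 327
A: 23·4 + 13·4 + 21·4 + 36·5 + 11·3 + 19·4 = 517
E: 23·5 + 13·2 + 21·1 + 36·3 + 11·2 + 19·5 = 387
D: 23·1 + 13·1 + 21·3 + 36·4 + 11·1 + 19·1 = 273
A has the highest Borda score (517).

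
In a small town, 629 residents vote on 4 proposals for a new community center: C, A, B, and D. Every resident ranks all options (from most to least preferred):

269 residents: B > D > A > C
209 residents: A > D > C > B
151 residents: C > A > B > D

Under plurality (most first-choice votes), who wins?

B

First-place votes: C 151, A 209, B 269, D 0.
B has the most first-place votes.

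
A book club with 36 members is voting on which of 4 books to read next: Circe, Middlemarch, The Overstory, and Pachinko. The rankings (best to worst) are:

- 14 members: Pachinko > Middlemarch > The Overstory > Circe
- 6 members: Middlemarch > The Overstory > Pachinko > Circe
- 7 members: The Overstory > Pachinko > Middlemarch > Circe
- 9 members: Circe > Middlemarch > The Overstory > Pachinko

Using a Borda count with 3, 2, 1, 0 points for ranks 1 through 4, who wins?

Circe: 14·0 + 6·0 + 7·0 + 9·3 = 27
Middlemarch: 14·2 + 6·3 + 7·1 + 9·2 = 71
The Overstory: 14·1 + 6·2 + 7·3 + 9·1 = 56
Pachinko: 14·3 + 6·1 + 7·2 + 9·0 = 62
Middlemarch has the highest Borda score (71).

Middlemarch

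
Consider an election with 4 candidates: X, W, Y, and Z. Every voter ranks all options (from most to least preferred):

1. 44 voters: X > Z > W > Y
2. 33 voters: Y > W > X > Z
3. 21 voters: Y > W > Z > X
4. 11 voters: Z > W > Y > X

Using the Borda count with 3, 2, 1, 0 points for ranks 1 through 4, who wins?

W

X: 44·3 + 33·1 + 21·0 + 11·0 = 165
W: 44·1 + 33·2 + 21·2 + 11·2 = 174
Y: 44·0 + 33·3 + 21·3 + 11·1 = 173
Z: 44·2 + 33·0 + 21·1 + 11·3 = 142
W has the highest Borda score (174).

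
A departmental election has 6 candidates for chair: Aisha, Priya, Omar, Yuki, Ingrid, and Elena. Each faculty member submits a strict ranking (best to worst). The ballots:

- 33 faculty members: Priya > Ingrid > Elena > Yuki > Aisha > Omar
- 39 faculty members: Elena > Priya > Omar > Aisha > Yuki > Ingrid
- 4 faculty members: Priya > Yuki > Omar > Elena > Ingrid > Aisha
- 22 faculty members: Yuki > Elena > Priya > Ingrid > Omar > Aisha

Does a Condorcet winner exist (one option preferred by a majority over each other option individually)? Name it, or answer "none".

Elena

Elena vs Aisha: 98–0 for Elena.
Elena vs Priya: 61–37 for Elena.
Elena vs Omar: 94–4 for Elena.
Elena vs Yuki: 72–26 for Elena.
Elena vs Ingrid: 65–33 for Elena.
Elena beats every other option head-to-head.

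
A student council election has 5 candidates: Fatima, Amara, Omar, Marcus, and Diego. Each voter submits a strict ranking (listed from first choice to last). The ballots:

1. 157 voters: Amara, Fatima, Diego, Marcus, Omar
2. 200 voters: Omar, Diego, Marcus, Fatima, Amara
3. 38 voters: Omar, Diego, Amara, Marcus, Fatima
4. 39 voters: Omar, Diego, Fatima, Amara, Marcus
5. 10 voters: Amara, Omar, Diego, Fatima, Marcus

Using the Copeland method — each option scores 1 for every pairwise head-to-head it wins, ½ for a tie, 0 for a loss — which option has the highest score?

Omar

Fatima: beats Amara; loses to Omar, Marcus, and Diego → score 1.
Amara: beats Marcus; loses to Fatima, Omar, and Diego → score 1.
Omar: beats Fatima, Amara, Marcus, and Diego → score 4.
Marcus: beats Fatima; loses to Amara, Omar, and Diego → score 1.
Diego: beats Fatima, Amara, and Marcus; loses to Omar → score 3.
Omar has the best pairwise record.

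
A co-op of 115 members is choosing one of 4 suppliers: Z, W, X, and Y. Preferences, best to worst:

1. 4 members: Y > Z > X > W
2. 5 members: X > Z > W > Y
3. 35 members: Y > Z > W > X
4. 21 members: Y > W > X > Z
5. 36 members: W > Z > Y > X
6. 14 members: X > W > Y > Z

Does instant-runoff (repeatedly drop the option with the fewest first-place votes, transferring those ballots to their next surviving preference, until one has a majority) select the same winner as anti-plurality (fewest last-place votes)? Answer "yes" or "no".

no

Instant-runoff — R1 Z 0, W 36, X 19, Y 60 (Y winner). Winner: Y.
Anti-plurality — last-place votes: Z 35, W 4, X 71, Y 5. Winner: W.
The two methods disagree.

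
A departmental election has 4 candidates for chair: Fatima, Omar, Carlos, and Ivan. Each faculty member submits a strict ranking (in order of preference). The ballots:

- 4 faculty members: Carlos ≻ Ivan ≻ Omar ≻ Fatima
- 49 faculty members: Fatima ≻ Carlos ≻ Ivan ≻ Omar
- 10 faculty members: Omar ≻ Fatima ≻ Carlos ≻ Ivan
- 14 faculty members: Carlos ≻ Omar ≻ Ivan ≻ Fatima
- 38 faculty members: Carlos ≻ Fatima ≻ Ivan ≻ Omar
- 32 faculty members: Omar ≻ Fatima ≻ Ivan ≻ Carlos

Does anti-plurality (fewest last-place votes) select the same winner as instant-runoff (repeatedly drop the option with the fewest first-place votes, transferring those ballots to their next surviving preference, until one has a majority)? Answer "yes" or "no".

no

Anti-plurality — last-place votes: Fatima 18, Omar 87, Carlos 32, Ivan 10. Winner: Ivan.
Instant-runoff — R1 Fatima 49, Omar 42, Carlos 56, Ivan 0 (Ivan out); R2 Fatima 49, Omar 42, Carlos 56 (Omar out); R3 Fatima 91, Carlos 56 (Fatima winner). Winner: Fatima.
The two methods disagree.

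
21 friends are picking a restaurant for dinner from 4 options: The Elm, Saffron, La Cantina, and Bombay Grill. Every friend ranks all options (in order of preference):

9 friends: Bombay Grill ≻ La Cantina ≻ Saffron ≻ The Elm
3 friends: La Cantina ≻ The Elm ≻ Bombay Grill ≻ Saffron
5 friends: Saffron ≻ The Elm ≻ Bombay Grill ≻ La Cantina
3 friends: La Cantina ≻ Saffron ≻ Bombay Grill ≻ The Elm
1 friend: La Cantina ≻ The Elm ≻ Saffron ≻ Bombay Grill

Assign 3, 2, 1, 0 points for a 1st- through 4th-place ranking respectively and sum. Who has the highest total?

The Elm: 9·0 + 3·2 + 5·2 + 3·0 + 1·2 = 18
Saffron: 9·1 + 3·0 + 5·3 + 3·2 + 1·1 = 31
La Cantina: 9·2 + 3·3 + 5·0 + 3·3 + 1·3 = 39
Bombay Grill: 9·3 + 3·1 + 5·1 + 3·1 + 1·0 = 38
La Cantina has the highest Borda score (39).

La Cantina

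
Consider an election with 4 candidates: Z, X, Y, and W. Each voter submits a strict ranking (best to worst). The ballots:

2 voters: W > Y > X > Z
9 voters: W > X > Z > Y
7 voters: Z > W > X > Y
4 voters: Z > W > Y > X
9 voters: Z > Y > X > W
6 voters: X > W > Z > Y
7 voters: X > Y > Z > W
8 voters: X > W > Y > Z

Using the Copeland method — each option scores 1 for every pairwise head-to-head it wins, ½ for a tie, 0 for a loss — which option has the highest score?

Z: beats Y and W; loses to X → score 2.
X: beats Z, Y, and W → score 3.
Y: loses to Z, X, and W → score 0.
W: beats Y; loses to Z and X → score 1.
X has the best pairwise record.

X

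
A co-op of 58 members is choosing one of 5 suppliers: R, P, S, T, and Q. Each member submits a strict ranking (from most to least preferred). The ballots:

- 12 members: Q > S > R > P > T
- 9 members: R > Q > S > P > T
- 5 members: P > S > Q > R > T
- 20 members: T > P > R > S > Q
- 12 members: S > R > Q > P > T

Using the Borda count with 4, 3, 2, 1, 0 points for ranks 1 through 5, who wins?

R: 12·2 + 9·4 + 5·1 + 20·2 + 12·3 = 141
P: 12·1 + 9·1 + 5·4 + 20·3 + 12·1 = 113
S: 12·3 + 9·2 + 5·3 + 20·1 + 12·4 = 137
T: 12·0 + 9·0 + 5·0 + 20·4 + 12·0 = 80
Q: 12·4 + 9·3 + 5·2 + 20·0 + 12·2 = 109
R has the highest Borda score (141).

R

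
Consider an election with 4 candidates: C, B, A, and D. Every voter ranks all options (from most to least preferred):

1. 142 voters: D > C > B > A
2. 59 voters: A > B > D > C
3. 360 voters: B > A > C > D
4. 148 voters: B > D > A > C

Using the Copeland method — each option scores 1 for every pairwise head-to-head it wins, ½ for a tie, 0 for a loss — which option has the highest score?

C: beats D; loses to B and A → score 1.
B: beats C, A, and D → score 3.
A: beats C and D; loses to B → score 2.
D: loses to C, B, and A → score 0.
B has the best pairwise record.

B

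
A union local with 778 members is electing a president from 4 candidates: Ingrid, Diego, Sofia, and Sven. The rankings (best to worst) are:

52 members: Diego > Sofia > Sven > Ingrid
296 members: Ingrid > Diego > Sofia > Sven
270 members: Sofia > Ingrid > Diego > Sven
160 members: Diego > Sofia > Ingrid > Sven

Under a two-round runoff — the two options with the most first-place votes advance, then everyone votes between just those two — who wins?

Sofia

Round 1 first-place votes: Ingrid 296, Diego 212, Sofia 270, Sven 0.
Ingrid and Sofia advance.
Runoff: Ingrid is preferred to Sofia by 296 voters; Sofia by 482.
Sofia wins the runoff.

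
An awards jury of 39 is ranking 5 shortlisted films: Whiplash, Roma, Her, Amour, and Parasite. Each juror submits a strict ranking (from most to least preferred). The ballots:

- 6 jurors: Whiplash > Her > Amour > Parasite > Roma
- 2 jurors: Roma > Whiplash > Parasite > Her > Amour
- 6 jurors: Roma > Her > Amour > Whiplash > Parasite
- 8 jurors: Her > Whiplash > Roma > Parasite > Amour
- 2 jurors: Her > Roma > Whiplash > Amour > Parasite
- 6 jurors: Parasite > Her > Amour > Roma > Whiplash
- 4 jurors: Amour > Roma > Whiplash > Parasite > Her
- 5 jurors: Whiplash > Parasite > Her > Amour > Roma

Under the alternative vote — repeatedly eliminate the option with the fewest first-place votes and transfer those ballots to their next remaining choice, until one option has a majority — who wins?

Her

Round 1: Whiplash 11, Roma 8, Her 10, Amour 4, Parasite 6. Eliminate Amour.
Round 2: Whiplash 11, Roma 12, Her 10, Parasite 6. Eliminate Parasite.
Round 3: Whiplash 11, Roma 12, Her 16. Eliminate Whiplash.
Round 4: Roma 12, Her 27. Her has a majority.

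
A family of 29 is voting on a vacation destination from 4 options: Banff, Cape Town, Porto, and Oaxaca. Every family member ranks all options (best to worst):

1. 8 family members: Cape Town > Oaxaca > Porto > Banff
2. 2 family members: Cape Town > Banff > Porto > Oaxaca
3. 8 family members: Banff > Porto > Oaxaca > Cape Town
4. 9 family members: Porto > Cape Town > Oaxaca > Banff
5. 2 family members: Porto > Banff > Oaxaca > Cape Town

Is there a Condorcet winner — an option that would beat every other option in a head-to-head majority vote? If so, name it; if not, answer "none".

Porto

Porto vs Banff: 19–10 for Porto.
Porto vs Cape Town: 19–10 for Porto.
Porto vs Oaxaca: 21–8 for Porto.
Porto beats every other option head-to-head.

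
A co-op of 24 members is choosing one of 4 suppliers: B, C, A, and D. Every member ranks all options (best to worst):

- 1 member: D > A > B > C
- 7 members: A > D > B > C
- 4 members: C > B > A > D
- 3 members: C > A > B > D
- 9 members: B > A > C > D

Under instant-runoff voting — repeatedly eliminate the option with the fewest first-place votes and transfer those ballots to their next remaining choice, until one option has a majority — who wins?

Round 1: B 9, C 7, A 7, D 1. Eliminate D.
Round 2: B 9, C 7, A 8. Eliminate C.
Round 3: B 13, A 11. B has a majority.

B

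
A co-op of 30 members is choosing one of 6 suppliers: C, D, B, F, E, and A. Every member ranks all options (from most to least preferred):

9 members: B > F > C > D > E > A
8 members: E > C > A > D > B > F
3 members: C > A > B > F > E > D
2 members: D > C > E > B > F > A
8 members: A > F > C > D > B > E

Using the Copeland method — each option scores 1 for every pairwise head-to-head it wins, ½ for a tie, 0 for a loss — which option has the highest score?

C

C: beats D, B, E, and A; loses to F → score 4.
D: beats B and E; loses to C, F, and A → score 2.
B: beats F and E; loses to C, D, and A → score 2.
F: beats C, D, and E; loses to B and A → score 3.
E: beats A; loses to C, D, B, and F → score 1.
A: beats D, B, and F; loses to C and E → score 3.
C has the best pairwise record.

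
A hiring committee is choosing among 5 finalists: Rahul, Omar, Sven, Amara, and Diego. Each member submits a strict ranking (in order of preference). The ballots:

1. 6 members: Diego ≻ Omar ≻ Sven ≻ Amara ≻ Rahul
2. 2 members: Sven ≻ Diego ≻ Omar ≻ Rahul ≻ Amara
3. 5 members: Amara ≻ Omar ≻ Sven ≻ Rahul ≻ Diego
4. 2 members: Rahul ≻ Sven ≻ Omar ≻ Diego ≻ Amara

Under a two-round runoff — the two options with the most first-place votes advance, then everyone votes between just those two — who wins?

Round 1 first-place votes: Rahul 2, Omar 0, Sven 2, Amara 5, Diego 6.
Diego and Amara advance.
Runoff: Diego is preferred to Amara by 10 voters; Amara by 5.
Diego wins the runoff.

Diego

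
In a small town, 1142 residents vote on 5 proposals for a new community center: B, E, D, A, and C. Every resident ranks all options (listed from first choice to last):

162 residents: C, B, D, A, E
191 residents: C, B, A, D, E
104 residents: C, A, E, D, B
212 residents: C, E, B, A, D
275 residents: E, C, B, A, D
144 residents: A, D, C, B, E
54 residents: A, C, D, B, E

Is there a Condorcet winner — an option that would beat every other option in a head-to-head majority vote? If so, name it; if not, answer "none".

C

C vs B: 1142–0 for C.
C vs E: 867–275 for C.
C vs D: 998–144 for C.
C vs A: 944–198 for C.
C beats every other option head-to-head.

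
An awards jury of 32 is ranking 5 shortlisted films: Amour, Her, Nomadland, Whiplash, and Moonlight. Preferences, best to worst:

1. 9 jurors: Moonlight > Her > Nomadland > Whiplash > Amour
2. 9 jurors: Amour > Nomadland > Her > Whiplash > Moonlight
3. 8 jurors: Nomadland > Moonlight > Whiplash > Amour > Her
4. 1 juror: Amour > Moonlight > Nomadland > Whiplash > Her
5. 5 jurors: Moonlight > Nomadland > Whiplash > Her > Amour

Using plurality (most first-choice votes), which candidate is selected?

Moonlight

First-place votes: Amour 10, Her 0, Nomadland 8, Whiplash 0, Moonlight 14.
Moonlight has the most first-place votes.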